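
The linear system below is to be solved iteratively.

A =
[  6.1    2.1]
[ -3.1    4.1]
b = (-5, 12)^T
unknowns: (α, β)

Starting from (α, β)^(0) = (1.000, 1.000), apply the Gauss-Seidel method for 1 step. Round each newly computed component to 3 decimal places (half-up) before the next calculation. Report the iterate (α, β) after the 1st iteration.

Iteration 1:
  α = (-5 - (2.1)·1.000) / (6.1) = -1.164
  β = (12 - (-3.1)·-1.164) / (4.1) = 2.047

(-1.164, 2.047)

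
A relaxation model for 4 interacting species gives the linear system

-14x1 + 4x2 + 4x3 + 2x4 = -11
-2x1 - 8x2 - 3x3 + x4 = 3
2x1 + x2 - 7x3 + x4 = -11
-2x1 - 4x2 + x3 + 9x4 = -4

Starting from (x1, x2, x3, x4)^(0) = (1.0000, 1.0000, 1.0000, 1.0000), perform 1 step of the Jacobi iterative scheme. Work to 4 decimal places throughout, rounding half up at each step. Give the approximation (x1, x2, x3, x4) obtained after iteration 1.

Iteration 1:
  x1 = (-11 - (4)·1.0000 - (4)·1.0000 - (2)·1.0000) / (-14) = 1.5000
  x2 = (3 - (-2)·1.0000 - (-3)·1.0000 - (1)·1.0000) / (-8) = -0.8750
  x3 = (-11 - (2)·1.0000 - (1)·1.0000 - (1)·1.0000) / (-7) = 2.1429
  x4 = (-4 - (-2)·1.0000 - (-4)·1.0000 - (1)·1.0000) / (9) = 0.1111

(1.5000, -0.8750, 2.1429, 0.1111)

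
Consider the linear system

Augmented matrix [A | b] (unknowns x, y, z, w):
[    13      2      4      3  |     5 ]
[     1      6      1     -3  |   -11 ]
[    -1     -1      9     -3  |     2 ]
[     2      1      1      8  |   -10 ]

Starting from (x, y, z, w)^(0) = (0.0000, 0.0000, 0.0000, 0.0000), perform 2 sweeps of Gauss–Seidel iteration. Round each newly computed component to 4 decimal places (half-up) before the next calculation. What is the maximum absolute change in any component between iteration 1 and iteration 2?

0.6557

Iteration 1:
  x = (5 - (2)·0.0000 - (4)·0.0000 - (3)·0.0000) / (13) = 0.3846
  y = (-11 - (1)·0.3846 - (1)·0.0000 - (-3)·0.0000) / (6) = -1.8974
  z = (2 - (-1)·0.3846 - (-1)·-1.8974 - (-3)·0.0000) / (9) = 0.0541
  w = (-10 - (2)·0.3846 - (1)·-1.8974 - (1)·0.0541) / (8) = -1.1157
Iteration 2:
  x = (5 - (2)·-1.8974 - (4)·0.0541 - (3)·-1.1157) / (13) = 0.9173
  y = (-11 - (1)·0.9173 - (1)·0.0541 - (-3)·-1.1157) / (6) = -2.5531
  z = (2 - (-1)·0.9173 - (-1)·-2.5531 - (-3)·-1.1157) / (9) = -0.3314
  w = (-10 - (2)·0.9173 - (1)·-2.5531 - (1)·-0.3314) / (8) = -1.1188
Change: (0.5327, -0.6557, -0.3855, -0.0031) → max |·| = 0.6557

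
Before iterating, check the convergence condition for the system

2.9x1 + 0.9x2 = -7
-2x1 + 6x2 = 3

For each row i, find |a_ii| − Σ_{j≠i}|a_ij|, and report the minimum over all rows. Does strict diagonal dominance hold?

2

row 1: |2.9| − (0.9) = 2
row 2: |6| − (2) = 4
minimum over rows = 2 → strictly diagonally dominant (convergence guaranteed)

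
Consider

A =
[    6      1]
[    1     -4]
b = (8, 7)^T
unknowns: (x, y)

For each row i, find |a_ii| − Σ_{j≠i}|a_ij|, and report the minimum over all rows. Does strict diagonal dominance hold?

3

row 1: |6| − (1) = 5
row 2: |-4| − (1) = 3
minimum over rows = 3 → strictly diagonally dominant (convergence guaranteed)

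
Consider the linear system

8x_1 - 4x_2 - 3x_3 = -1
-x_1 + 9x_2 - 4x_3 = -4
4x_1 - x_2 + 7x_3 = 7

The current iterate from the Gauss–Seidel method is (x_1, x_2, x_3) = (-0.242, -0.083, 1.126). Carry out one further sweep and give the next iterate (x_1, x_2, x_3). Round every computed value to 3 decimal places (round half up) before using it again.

One sweep:
  x_1 = (-1 - (-4)·-0.083 - (-3)·1.126) / (8) = 0.256
  x_2 = (-4 - (-1)·0.256 - (-4)·1.126) / (9) = 0.084
  x_3 = (7 - (4)·0.256 - (-1)·0.084) / (7) = 0.866

(0.256, 0.084, 0.866)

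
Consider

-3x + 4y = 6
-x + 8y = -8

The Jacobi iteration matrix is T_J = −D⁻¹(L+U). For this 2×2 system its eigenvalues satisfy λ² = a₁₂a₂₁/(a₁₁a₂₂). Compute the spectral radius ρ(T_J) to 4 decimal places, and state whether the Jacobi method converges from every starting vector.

a₁₂a₂₁/(a₁₁a₂₂) = (4)·(-1) / ((-3)·(8)) = 0.166667
ρ = √|0.166667| = √0.166667 = 0.4082
ρ < 1, so Jacobi converges

0.4082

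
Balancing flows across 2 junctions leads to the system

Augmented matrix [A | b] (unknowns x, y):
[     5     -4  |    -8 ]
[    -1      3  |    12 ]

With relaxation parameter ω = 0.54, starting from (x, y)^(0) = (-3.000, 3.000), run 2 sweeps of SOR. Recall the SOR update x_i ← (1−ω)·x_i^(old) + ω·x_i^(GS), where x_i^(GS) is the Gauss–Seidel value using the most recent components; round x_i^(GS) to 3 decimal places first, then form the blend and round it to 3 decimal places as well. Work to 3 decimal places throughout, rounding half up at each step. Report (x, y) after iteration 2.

(0.155, 3.738)

Iteration 1:
  x: GS value = (-8 - (-4)·3.000) / (5) = 0.800;  x ← (1−ω)·-3.000 + ω·0.800 = -0.948
  y: GS value = (12 - (-1)·-0.948) / (3) = 3.684;  y ← (1−ω)·3.000 + ω·3.684 = 3.369
Iteration 2:
  x: GS value = (-8 - (-4)·3.369) / (5) = 1.095;  x ← (1−ω)·-0.948 + ω·1.095 = 0.155
  y: GS value = (12 - (-1)·0.155) / (3) = 4.052;  y ← (1−ω)·3.369 + ω·4.052 = 3.738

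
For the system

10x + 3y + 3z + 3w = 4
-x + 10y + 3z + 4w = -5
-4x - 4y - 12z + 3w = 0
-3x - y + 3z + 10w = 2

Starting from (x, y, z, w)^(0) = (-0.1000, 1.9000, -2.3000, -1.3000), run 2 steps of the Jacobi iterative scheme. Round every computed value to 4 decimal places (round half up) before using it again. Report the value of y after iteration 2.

-0.5515

Iteration 1:
  x = (4 - (3)·1.9000 - (3)·-2.3000 - (3)·-1.3000) / (10) = 0.9100
  y = (-5 - (-1)·-0.1000 - (3)·-2.3000 - (4)·-1.3000) / (10) = 0.7000
  z = (0 - (-4)·-0.1000 - (-4)·1.9000 - (3)·-1.3000) / (-12) = -0.9250
  w = (2 - (-3)·-0.1000 - (-1)·1.9000 - (3)·-2.3000) / (10) = 1.0500
Iteration 2:
  x = (4 - (3)·0.7000 - (3)·-0.9250 - (3)·1.0500) / (10) = 0.1525
  y = (-5 - (-1)·0.9100 - (3)·-0.9250 - (4)·1.0500) / (10) = -0.5515
  z = (0 - (-4)·0.9100 - (-4)·0.7000 - (3)·1.0500) / (-12) = -0.2742
  w = (2 - (-3)·0.9100 - (-1)·0.7000 - (3)·-0.9250) / (10) = 0.8205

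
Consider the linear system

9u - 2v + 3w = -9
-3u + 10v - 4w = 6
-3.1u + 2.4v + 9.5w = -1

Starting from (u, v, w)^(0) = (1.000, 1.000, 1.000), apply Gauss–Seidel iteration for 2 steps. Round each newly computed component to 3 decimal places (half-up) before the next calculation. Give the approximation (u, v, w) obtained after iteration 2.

Iteration 1:
  u = (-9 - (-2)·1.000 - (3)·1.000) / (9) = -1.111
  v = (6 - (-3)·-1.111 - (-4)·1.000) / (10) = 0.667
  w = (-1 - (-3.1)·-1.111 - (2.4)·0.667) / (9.5) = -0.636
Iteration 2:
  u = (-9 - (-2)·0.667 - (3)·-0.636) / (9) = -0.640
  v = (6 - (-3)·-0.640 - (-4)·-0.636) / (10) = 0.154
  w = (-1 - (-3.1)·-0.640 - (2.4)·0.154) / (9.5) = -0.353

(-0.640, 0.154, -0.353)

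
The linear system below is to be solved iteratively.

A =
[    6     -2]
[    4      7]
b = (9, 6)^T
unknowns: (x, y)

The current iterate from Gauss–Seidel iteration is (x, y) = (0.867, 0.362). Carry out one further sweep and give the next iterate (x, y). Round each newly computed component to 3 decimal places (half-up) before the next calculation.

(1.621, -0.069)

One sweep:
  x = (9 - (-2)·0.362) / (6) = 1.621
  y = (6 - (4)·1.621) / (7) = -0.069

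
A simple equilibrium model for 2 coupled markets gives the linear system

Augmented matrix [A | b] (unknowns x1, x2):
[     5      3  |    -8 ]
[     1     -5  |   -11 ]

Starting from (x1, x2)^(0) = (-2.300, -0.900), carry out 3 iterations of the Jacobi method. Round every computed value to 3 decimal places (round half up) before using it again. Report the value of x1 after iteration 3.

Iteration 1:
  x1 = (-8 - (3)·-0.900) / (5) = -1.060
  x2 = (-11 - (1)·-2.300) / (-5) = 1.740
Iteration 2:
  x1 = (-8 - (3)·1.740) / (5) = -2.644
  x2 = (-11 - (1)·-1.060) / (-5) = 1.988
Iteration 3:
  x1 = (-8 - (3)·1.988) / (5) = -2.793
  x2 = (-11 - (1)·-2.644) / (-5) = 1.671

-2.793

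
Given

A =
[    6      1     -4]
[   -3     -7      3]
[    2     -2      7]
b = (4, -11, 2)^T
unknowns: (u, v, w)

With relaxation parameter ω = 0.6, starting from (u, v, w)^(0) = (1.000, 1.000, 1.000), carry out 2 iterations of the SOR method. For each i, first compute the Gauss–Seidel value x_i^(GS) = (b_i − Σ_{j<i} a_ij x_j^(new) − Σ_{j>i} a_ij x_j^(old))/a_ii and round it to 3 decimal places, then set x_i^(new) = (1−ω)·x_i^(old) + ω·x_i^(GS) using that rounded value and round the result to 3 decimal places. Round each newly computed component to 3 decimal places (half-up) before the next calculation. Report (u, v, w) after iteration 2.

(0.952, 1.381, 0.488)

Iteration 1:
  u: GS value = (4 - (1)·1.000 - (-4)·1.000) / (6) = 1.167;  u ← (1−ω)·1.000 + ω·1.167 = 1.100
  v: GS value = (-11 - (-3)·1.100 - (3)·1.000) / (-7) = 1.529;  v ← (1−ω)·1.000 + ω·1.529 = 1.317
  w: GS value = (2 - (2)·1.100 - (-2)·1.317) / (7) = 0.348;  w ← (1−ω)·1.000 + ω·0.348 = 0.609
Iteration 2:
  u: GS value = (4 - (1)·1.317 - (-4)·0.609) / (6) = 0.853;  u ← (1−ω)·1.100 + ω·0.853 = 0.952
  v: GS value = (-11 - (-3)·0.952 - (3)·0.609) / (-7) = 1.424;  v ← (1−ω)·1.317 + ω·1.424 = 1.381
  w: GS value = (2 - (2)·0.952 - (-2)·1.381) / (7) = 0.408;  w ← (1−ω)·0.609 + ω·0.408 = 0.488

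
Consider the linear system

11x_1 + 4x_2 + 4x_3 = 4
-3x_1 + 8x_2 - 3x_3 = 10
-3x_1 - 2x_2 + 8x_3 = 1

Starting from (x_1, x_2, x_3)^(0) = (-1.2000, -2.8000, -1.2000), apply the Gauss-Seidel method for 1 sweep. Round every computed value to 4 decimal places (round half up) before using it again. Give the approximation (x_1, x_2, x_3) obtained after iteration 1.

(1.8182, 1.4818, 1.1773)

Iteration 1:
  x_1 = (4 - (4)·-2.8000 - (4)·-1.2000) / (11) = 1.8182
  x_2 = (10 - (-3)·1.8182 - (-3)·-1.2000) / (8) = 1.4818
  x_3 = (1 - (-3)·1.8182 - (-2)·1.4818) / (8) = 1.1773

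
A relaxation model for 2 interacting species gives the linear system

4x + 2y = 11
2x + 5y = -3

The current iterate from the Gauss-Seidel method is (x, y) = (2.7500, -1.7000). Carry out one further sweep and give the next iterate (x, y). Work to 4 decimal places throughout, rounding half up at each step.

One sweep:
  x = (11 - (2)·-1.7000) / (4) = 3.6000
  y = (-3 - (2)·3.6000) / (5) = -2.0400

(3.6000, -2.0400)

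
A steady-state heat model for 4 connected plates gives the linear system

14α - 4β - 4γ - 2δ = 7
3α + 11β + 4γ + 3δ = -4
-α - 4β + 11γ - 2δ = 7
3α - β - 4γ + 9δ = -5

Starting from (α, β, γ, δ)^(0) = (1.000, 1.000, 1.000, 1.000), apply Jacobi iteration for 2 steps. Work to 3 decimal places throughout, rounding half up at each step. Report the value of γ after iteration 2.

0.223

Iteration 1:
  α = (7 - (-4)·1.000 - (-4)·1.000 - (-2)·1.000) / (14) = 1.214
  β = (-4 - (3)·1.000 - (4)·1.000 - (3)·1.000) / (11) = -1.273
  γ = (7 - (-1)·1.000 - (-4)·1.000 - (-2)·1.000) / (11) = 1.273
  δ = (-5 - (3)·1.000 - (-1)·1.000 - (-4)·1.000) / (9) = -0.333
Iteration 2:
  α = (7 - (-4)·-1.273 - (-4)·1.273 - (-2)·-0.333) / (14) = 0.452
  β = (-4 - (3)·1.214 - (4)·1.273 - (3)·-0.333) / (11) = -1.067
  γ = (7 - (-1)·1.214 - (-4)·-1.273 - (-2)·-0.333) / (11) = 0.223
  δ = (-5 - (3)·1.214 - (-1)·-1.273 - (-4)·1.273) / (9) = -0.536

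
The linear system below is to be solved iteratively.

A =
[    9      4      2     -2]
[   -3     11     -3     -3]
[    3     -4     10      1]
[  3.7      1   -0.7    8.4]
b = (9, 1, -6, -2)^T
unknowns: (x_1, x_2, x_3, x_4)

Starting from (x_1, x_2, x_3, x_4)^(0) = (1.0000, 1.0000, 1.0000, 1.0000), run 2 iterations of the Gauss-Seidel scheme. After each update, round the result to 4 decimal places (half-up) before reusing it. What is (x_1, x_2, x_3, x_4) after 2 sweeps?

Iteration 1:
  x_1 = (9 - (4)·1.0000 - (2)·1.0000 - (-2)·1.0000) / (9) = 0.5556
  x_2 = (1 - (-3)·0.5556 - (-3)·1.0000 - (-3)·1.0000) / (11) = 0.7879
  x_3 = (-6 - (3)·0.5556 - (-4)·0.7879 - (1)·1.0000) / (10) = -0.5515
  x_4 = (-2 - (3.7)·0.5556 - (1)·0.7879 - (-0.7)·-0.5515) / (8.4) = -0.6226
Iteration 2:
  x_1 = (9 - (4)·0.7879 - (2)·-0.5515 - (-2)·-0.6226) / (9) = 0.6340
  x_2 = (1 - (-3)·0.6340 - (-3)·-0.5515 - (-3)·-0.6226) / (11) = -0.0564
  x_3 = (-6 - (3)·0.6340 - (-4)·-0.0564 - (1)·-0.6226) / (10) = -0.7505
  x_4 = (-2 - (3.7)·0.6340 - (1)·-0.0564 - (-0.7)·-0.7505) / (8.4) = -0.5732

(0.6340, -0.0564, -0.7505, -0.5732)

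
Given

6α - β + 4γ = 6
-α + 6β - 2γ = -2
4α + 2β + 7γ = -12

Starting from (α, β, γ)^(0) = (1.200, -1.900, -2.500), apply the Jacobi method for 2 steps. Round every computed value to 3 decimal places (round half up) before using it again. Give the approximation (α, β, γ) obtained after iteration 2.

Iteration 1:
  α = (6 - (-1)·-1.900 - (4)·-2.500) / (6) = 2.350
  β = (-2 - (-1)·1.200 - (-2)·-2.500) / (6) = -0.967
  γ = (-12 - (4)·1.200 - (2)·-1.900) / (7) = -1.857
Iteration 2:
  α = (6 - (-1)·-0.967 - (4)·-1.857) / (6) = 2.077
  β = (-2 - (-1)·2.350 - (-2)·-1.857) / (6) = -0.561
  γ = (-12 - (4)·2.350 - (2)·-0.967) / (7) = -2.781

(2.077, -0.561, -2.781)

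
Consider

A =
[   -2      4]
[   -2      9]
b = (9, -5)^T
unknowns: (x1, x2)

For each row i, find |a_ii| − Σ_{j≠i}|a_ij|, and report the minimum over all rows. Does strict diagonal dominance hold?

row 1: |-2| − (4) = -2
row 2: |9| − (2) = 7
minimum over rows = -2 → not strictly diagonally dominant

-2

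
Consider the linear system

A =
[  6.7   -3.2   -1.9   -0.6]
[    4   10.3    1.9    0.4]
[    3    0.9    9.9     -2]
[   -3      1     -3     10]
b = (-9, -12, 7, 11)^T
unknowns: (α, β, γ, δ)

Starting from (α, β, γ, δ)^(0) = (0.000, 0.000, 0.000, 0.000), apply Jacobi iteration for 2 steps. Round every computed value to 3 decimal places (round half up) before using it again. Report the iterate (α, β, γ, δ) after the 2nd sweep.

Iteration 1:
  α = (-9 - (-3.2)·0.000 - (-1.9)·0.000 - (-0.6)·0.000) / (6.7) = -1.343
  β = (-12 - (4)·0.000 - (1.9)·0.000 - (0.4)·0.000) / (10.3) = -1.165
  γ = (7 - (3)·0.000 - (0.9)·0.000 - (-2)·0.000) / (9.9) = 0.707
  δ = (11 - (-3)·0.000 - (1)·0.000 - (-3)·0.000) / (10) = 1.100
Iteration 2:
  α = (-9 - (-3.2)·-1.165 - (-1.9)·0.707 - (-0.6)·1.100) / (6.7) = -1.601
  β = (-12 - (4)·-1.343 - (1.9)·0.707 - (0.4)·1.100) / (10.3) = -0.817
  γ = (7 - (3)·-1.343 - (0.9)·-1.165 - (-2)·1.100) / (9.9) = 1.442
  δ = (11 - (-3)·-1.343 - (1)·-1.165 - (-3)·0.707) / (10) = 1.026

(-1.601, -0.817, 1.442, 1.026)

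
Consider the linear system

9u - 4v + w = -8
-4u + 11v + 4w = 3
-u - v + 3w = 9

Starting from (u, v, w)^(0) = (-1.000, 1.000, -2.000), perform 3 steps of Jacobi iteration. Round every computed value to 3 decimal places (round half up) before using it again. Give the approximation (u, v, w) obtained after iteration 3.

Iteration 1:
  u = (-8 - (-4)·1.000 - (1)·-2.000) / (9) = -0.222
  v = (3 - (-4)·-1.000 - (4)·-2.000) / (11) = 0.636
  w = (9 - (-1)·-1.000 - (-1)·1.000) / (3) = 3.000
Iteration 2:
  u = (-8 - (-4)·0.636 - (1)·3.000) / (9) = -0.940
  v = (3 - (-4)·-0.222 - (4)·3.000) / (11) = -0.899
  w = (9 - (-1)·-0.222 - (-1)·0.636) / (3) = 3.138
Iteration 3:
  u = (-8 - (-4)·-0.899 - (1)·3.138) / (9) = -1.637
  v = (3 - (-4)·-0.940 - (4)·3.138) / (11) = -1.210
  w = (9 - (-1)·-0.940 - (-1)·-0.899) / (3) = 2.387

(-1.637, -1.210, 2.387)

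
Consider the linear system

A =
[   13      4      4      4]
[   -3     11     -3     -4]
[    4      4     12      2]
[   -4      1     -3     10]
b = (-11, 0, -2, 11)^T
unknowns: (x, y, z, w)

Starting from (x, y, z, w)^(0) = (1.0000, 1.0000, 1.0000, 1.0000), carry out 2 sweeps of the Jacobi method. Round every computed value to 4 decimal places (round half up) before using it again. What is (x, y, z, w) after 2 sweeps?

Iteration 1:
  x = (-11 - (4)·1.0000 - (4)·1.0000 - (4)·1.0000) / (13) = -1.7692
  y = (0 - (-3)·1.0000 - (-3)·1.0000 - (-4)·1.0000) / (11) = 0.9091
  z = (-2 - (4)·1.0000 - (4)·1.0000 - (2)·1.0000) / (12) = -1.0000
  w = (11 - (-4)·1.0000 - (1)·1.0000 - (-3)·1.0000) / (10) = 1.7000
Iteration 2:
  x = (-11 - (4)·0.9091 - (4)·-1.0000 - (4)·1.7000) / (13) = -1.3413
  y = (0 - (-3)·-1.7692 - (-3)·-1.0000 - (-4)·1.7000) / (11) = -0.1371
  z = (-2 - (4)·-1.7692 - (4)·0.9091 - (2)·1.7000) / (12) = -0.1633
  w = (11 - (-4)·-1.7692 - (1)·0.9091 - (-3)·-1.0000) / (10) = 0.0014

(-1.3413, -0.1371, -0.1633, 0.0014)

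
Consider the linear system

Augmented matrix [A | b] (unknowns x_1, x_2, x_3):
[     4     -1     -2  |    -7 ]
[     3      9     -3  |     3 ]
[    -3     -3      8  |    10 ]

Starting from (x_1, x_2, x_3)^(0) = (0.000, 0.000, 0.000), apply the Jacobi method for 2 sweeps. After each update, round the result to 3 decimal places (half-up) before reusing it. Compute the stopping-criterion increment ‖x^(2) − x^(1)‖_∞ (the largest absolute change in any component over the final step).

Iteration 1:
  x_1 = (-7 - (-1)·0.000 - (-2)·0.000) / (4) = -1.750
  x_2 = (3 - (3)·0.000 - (-3)·0.000) / (9) = 0.333
  x_3 = (10 - (-3)·0.000 - (-3)·0.000) / (8) = 1.250
Iteration 2:
  x_1 = (-7 - (-1)·0.333 - (-2)·1.250) / (4) = -1.042
  x_2 = (3 - (3)·-1.750 - (-3)·1.250) / (9) = 1.333
  x_3 = (10 - (-3)·-1.750 - (-3)·0.333) / (8) = 0.719
Change: (0.708, 1.000, -0.531) → max |·| = 1.000

1.000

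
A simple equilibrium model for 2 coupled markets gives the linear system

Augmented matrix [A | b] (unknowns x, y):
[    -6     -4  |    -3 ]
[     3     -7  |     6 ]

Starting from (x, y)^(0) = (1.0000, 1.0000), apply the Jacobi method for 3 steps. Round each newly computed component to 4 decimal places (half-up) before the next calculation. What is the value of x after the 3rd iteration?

Iteration 1:
  x = (-3 - (-4)·1.0000) / (-6) = -0.1667
  y = (6 - (3)·1.0000) / (-7) = -0.4286
Iteration 2:
  x = (-3 - (-4)·-0.4286) / (-6) = 0.7857
  y = (6 - (3)·-0.1667) / (-7) = -0.9286
Iteration 3:
  x = (-3 - (-4)·-0.9286) / (-6) = 1.1191
  y = (6 - (3)·0.7857) / (-7) = -0.5204

1.1191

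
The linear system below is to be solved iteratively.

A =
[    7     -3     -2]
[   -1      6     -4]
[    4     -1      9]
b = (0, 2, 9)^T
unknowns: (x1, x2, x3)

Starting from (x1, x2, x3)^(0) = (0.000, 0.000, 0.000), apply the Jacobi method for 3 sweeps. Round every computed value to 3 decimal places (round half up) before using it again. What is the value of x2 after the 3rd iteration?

1.096

Iteration 1:
  x1 = (0 - (-3)·0.000 - (-2)·0.000) / (7) = 0.000
  x2 = (2 - (-1)·0.000 - (-4)·0.000) / (6) = 0.333
  x3 = (9 - (4)·0.000 - (-1)·0.000) / (9) = 1.000
Iteration 2:
  x1 = (0 - (-3)·0.333 - (-2)·1.000) / (7) = 0.428
  x2 = (2 - (-1)·0.000 - (-4)·1.000) / (6) = 1.000
  x3 = (9 - (4)·0.000 - (-1)·0.333) / (9) = 1.037
Iteration 3:
  x1 = (0 - (-3)·1.000 - (-2)·1.037) / (7) = 0.725
  x2 = (2 - (-1)·0.428 - (-4)·1.037) / (6) = 1.096
  x3 = (9 - (4)·0.428 - (-1)·1.000) / (9) = 0.921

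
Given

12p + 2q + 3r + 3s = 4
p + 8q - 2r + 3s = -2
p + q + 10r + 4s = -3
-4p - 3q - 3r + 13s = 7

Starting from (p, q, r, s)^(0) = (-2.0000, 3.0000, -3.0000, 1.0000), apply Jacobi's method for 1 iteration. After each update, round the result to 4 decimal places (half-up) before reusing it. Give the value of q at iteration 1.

-1.1250

Iteration 1:
  p = (4 - (2)·3.0000 - (3)·-3.0000 - (3)·1.0000) / (12) = 0.3333
  q = (-2 - (1)·-2.0000 - (-2)·-3.0000 - (3)·1.0000) / (8) = -1.1250
  r = (-3 - (1)·-2.0000 - (1)·3.0000 - (4)·1.0000) / (10) = -0.8000
  s = (7 - (-4)·-2.0000 - (-3)·3.0000 - (-3)·-3.0000) / (13) = -0.0769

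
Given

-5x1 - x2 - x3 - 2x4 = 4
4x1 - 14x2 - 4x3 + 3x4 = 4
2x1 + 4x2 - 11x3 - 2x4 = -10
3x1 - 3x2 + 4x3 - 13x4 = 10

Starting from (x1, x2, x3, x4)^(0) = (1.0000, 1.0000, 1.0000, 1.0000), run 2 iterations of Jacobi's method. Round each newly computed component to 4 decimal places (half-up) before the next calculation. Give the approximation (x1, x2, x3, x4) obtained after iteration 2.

(-0.8557, -1.2054, 0.6761, -0.7304)

Iteration 1:
  x1 = (4 - (-1)·1.0000 - (-1)·1.0000 - (-2)·1.0000) / (-5) = -1.6000
  x2 = (4 - (4)·1.0000 - (-4)·1.0000 - (3)·1.0000) / (-14) = -0.0714
  x3 = (-10 - (2)·1.0000 - (4)·1.0000 - (-2)·1.0000) / (-11) = 1.2727
  x4 = (10 - (3)·1.0000 - (-3)·1.0000 - (4)·1.0000) / (-13) = -0.4615
Iteration 2:
  x1 = (4 - (-1)·-0.0714 - (-1)·1.2727 - (-2)·-0.4615) / (-5) = -0.8557
  x2 = (4 - (4)·-1.6000 - (-4)·1.2727 - (3)·-0.4615) / (-14) = -1.2054
  x3 = (-10 - (2)·-1.6000 - (4)·-0.0714 - (-2)·-0.4615) / (-11) = 0.6761
  x4 = (10 - (3)·-1.6000 - (-3)·-0.0714 - (4)·1.2727) / (-13) = -0.7304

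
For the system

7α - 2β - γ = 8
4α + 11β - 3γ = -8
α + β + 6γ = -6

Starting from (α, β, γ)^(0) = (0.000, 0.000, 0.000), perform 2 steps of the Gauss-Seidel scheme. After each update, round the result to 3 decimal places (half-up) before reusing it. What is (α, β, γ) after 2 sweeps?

(0.673, -1.245, -0.905)

Iteration 1:
  α = (8 - (-2)·0.000 - (-1)·0.000) / (7) = 1.143
  β = (-8 - (4)·1.143 - (-3)·0.000) / (11) = -1.143
  γ = (-6 - (1)·1.143 - (1)·-1.143) / (6) = -1.000
Iteration 2:
  α = (8 - (-2)·-1.143 - (-1)·-1.000) / (7) = 0.673
  β = (-8 - (4)·0.673 - (-3)·-1.000) / (11) = -1.245
  γ = (-6 - (1)·0.673 - (1)·-1.245) / (6) = -0.905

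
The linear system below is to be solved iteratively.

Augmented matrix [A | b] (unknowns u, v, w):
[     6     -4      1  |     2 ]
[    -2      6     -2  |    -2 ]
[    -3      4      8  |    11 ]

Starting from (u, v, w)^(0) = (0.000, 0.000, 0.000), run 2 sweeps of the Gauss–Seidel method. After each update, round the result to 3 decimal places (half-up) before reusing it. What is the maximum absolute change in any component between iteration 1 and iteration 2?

0.416

Iteration 1:
  u = (2 - (-4)·0.000 - (1)·0.000) / (6) = 0.333
  v = (-2 - (-2)·0.333 - (-2)·0.000) / (6) = -0.222
  w = (11 - (-3)·0.333 - (4)·-0.222) / (8) = 1.611
Iteration 2:
  u = (2 - (-4)·-0.222 - (1)·1.611) / (6) = -0.083
  v = (-2 - (-2)·-0.083 - (-2)·1.611) / (6) = 0.176
  w = (11 - (-3)·-0.083 - (4)·0.176) / (8) = 1.256
Change: (-0.416, 0.398, -0.355) → max |·| = 0.416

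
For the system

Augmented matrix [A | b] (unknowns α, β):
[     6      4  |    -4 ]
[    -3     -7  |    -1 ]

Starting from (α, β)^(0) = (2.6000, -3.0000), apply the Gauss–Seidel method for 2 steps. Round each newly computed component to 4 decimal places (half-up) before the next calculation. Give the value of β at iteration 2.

0.3061

Iteration 1:
  α = (-4 - (4)·-3.0000) / (6) = 1.3333
  β = (-1 - (-3)·1.3333) / (-7) = -0.4286
Iteration 2:
  α = (-4 - (4)·-0.4286) / (6) = -0.3809
  β = (-1 - (-3)·-0.3809) / (-7) = 0.3061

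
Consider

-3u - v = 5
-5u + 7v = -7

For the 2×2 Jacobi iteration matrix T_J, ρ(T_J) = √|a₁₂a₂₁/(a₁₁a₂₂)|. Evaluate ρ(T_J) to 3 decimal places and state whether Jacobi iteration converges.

a₁₂a₂₁/(a₁₁a₂₂) = (-1)·(-5) / ((-3)·(7)) = -0.238095
ρ = √|-0.238095| = √0.238095 = 0.488
ρ < 1, so Jacobi converges

0.488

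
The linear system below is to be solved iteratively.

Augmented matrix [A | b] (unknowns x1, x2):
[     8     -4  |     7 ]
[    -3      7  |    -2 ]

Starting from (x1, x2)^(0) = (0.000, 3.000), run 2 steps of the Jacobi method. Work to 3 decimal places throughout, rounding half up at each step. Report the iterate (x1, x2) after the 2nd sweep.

Iteration 1:
  x1 = (7 - (-4)·3.000) / (8) = 2.375
  x2 = (-2 - (-3)·0.000) / (7) = -0.286
Iteration 2:
  x1 = (7 - (-4)·-0.286) / (8) = 0.732
  x2 = (-2 - (-3)·2.375) / (7) = 0.732

(0.732, 0.732)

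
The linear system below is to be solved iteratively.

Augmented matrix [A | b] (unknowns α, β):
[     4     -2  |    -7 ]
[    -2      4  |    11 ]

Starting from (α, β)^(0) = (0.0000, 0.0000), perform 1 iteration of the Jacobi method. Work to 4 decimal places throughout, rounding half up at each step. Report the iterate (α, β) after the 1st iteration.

(-1.7500, 2.7500)

Iteration 1:
  α = (-7 - (-2)·0.0000) / (4) = -1.7500
  β = (11 - (-2)·0.0000) / (4) = 2.7500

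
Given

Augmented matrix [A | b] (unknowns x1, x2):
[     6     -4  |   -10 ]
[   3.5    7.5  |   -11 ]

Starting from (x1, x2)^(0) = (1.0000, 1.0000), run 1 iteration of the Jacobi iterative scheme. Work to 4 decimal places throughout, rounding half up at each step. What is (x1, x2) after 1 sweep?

(-1.0000, -1.9333)

Iteration 1:
  x1 = (-10 - (-4)·1.0000) / (6) = -1.0000
  x2 = (-11 - (3.5)·1.0000) / (7.5) = -1.9333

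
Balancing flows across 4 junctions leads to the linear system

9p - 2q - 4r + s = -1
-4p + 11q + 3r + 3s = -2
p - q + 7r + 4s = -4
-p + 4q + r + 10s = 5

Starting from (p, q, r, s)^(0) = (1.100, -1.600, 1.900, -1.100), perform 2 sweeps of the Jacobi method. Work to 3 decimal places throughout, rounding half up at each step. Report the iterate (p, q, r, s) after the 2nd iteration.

(-0.375, -0.199, -1.249, 0.583)

Iteration 1:
  p = (-1 - (-2)·-1.600 - (-4)·1.900 - (1)·-1.100) / (9) = 0.500
  q = (-2 - (-4)·1.100 - (3)·1.900 - (3)·-1.100) / (11) = 0.000
  r = (-4 - (1)·1.100 - (-1)·-1.600 - (4)·-1.100) / (7) = -0.329
  s = (5 - (-1)·1.100 - (4)·-1.600 - (1)·1.900) / (10) = 1.060
Iteration 2:
  p = (-1 - (-2)·0.000 - (-4)·-0.329 - (1)·1.060) / (9) = -0.375
  q = (-2 - (-4)·0.500 - (3)·-0.329 - (3)·1.060) / (11) = -0.199
  r = (-4 - (1)·0.500 - (-1)·0.000 - (4)·1.060) / (7) = -1.249
  s = (5 - (-1)·0.500 - (4)·0.000 - (1)·-0.329) / (10) = 0.583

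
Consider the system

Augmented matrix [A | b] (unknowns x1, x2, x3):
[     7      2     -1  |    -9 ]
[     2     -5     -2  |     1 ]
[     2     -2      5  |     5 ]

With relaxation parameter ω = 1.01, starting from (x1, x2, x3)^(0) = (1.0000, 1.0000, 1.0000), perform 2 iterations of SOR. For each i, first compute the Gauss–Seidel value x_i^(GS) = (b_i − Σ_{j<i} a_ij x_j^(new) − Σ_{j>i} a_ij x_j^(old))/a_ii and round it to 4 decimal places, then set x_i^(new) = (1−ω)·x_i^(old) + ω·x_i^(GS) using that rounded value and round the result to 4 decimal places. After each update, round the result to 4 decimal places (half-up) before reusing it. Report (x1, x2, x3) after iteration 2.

Iteration 1:
  x1: GS value = (-9 - (2)·1.0000 - (-1)·1.0000) / (7) = -1.4286;  x1 ← (1−ω)·1.0000 + ω·-1.4286 = -1.4529
  x2: GS value = (1 - (2)·-1.4529 - (-2)·1.0000) / (-5) = -1.1812;  x2 ← (1−ω)·1.0000 + ω·-1.1812 = -1.2030
  x3: GS value = (5 - (2)·-1.4529 - (-2)·-1.2030) / (5) = 1.1000;  x3 ← (1−ω)·1.0000 + ω·1.1000 = 1.1010
Iteration 2:
  x1: GS value = (-9 - (2)·-1.2030 - (-1)·1.1010) / (7) = -0.7847;  x1 ← (1−ω)·-1.4529 + ω·-0.7847 = -0.7780
  x2: GS value = (1 - (2)·-0.7780 - (-2)·1.1010) / (-5) = -0.9516;  x2 ← (1−ω)·-1.2030 + ω·-0.9516 = -0.9491
  x3: GS value = (5 - (2)·-0.7780 - (-2)·-0.9491) / (5) = 0.9316;  x3 ← (1−ω)·1.1010 + ω·0.9316 = 0.9299

(-0.7780, -0.9491, 0.9299)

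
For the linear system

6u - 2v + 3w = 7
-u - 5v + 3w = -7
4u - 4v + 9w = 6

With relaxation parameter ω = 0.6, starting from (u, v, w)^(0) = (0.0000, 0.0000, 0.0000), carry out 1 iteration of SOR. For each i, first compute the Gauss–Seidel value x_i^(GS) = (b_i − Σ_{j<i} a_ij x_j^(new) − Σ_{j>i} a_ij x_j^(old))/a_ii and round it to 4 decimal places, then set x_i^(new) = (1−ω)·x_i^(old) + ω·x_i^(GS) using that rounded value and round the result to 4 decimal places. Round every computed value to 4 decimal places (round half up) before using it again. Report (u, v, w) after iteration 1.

(0.7000, 0.7560, 0.4150)

Iteration 1:
  u: GS value = (7 - (-2)·0.0000 - (3)·0.0000) / (6) = 1.1667;  u ← (1−ω)·0.0000 + ω·1.1667 = 0.7000
  v: GS value = (-7 - (-1)·0.7000 - (3)·0.0000) / (-5) = 1.2600;  v ← (1−ω)·0.0000 + ω·1.2600 = 0.7560
  w: GS value = (6 - (4)·0.7000 - (-4)·0.7560) / (9) = 0.6916;  w ← (1−ω)·0.0000 + ω·0.6916 = 0.4150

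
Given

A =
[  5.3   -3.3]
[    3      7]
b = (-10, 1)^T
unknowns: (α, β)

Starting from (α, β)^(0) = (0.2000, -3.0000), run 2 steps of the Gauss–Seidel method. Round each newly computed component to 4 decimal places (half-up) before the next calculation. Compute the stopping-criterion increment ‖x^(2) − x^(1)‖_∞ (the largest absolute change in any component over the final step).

Iteration 1:
  α = (-10 - (-3.3)·-3.0000) / (5.3) = -3.7547
  β = (1 - (3)·-3.7547) / (7) = 1.7520
Iteration 2:
  α = (-10 - (-3.3)·1.7520) / (5.3) = -0.7959
  β = (1 - (3)·-0.7959) / (7) = 0.4840
Change: (2.9588, -1.2680) → max |·| = 2.9588

2.9588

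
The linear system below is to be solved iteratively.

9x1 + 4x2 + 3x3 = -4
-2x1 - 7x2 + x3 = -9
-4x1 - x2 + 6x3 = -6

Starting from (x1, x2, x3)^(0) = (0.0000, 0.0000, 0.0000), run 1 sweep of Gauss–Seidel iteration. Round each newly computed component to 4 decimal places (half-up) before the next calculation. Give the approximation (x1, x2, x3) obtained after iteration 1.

(-0.4444, 1.4127, -1.0608)

Iteration 1:
  x1 = (-4 - (4)·0.0000 - (3)·0.0000) / (9) = -0.4444
  x2 = (-9 - (-2)·-0.4444 - (1)·0.0000) / (-7) = 1.4127
  x3 = (-6 - (-4)·-0.4444 - (-1)·1.4127) / (6) = -1.0608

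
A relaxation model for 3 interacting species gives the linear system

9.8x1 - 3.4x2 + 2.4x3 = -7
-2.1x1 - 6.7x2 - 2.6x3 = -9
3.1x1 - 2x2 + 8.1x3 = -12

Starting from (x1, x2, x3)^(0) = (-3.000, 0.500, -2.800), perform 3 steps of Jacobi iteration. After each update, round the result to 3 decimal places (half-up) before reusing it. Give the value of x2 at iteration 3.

1.458

Iteration 1:
  x1 = (-7 - (-3.4)·0.500 - (2.4)·-2.800) / (9.8) = 0.145
  x2 = (-9 - (-2.1)·-3.000 - (-2.6)·-2.800) / (-6.7) = 3.370
  x3 = (-12 - (3.1)·-3.000 - (-2)·0.500) / (8.1) = -0.210
Iteration 2:
  x1 = (-7 - (-3.4)·3.370 - (2.4)·-0.210) / (9.8) = 0.506
  x2 = (-9 - (-2.1)·0.145 - (-2.6)·-0.210) / (-6.7) = 1.379
  x3 = (-12 - (3.1)·0.145 - (-2)·3.370) / (8.1) = -0.705
Iteration 3:
  x1 = (-7 - (-3.4)·1.379 - (2.4)·-0.705) / (9.8) = -0.063
  x2 = (-9 - (-2.1)·0.506 - (-2.6)·-0.705) / (-6.7) = 1.458
  x3 = (-12 - (3.1)·0.506 - (-2)·1.379) / (8.1) = -1.335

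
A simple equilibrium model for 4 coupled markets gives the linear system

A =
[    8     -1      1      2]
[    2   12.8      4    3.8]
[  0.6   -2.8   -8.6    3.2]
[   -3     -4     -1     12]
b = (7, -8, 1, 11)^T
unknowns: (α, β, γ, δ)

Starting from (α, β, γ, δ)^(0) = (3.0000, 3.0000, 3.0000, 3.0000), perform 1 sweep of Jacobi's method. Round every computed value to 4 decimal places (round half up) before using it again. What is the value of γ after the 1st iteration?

Iteration 1:
  α = (7 - (-1)·3.0000 - (1)·3.0000 - (2)·3.0000) / (8) = 0.1250
  β = (-8 - (2)·3.0000 - (4)·3.0000 - (3.8)·3.0000) / (12.8) = -2.9219
  γ = (1 - (0.6)·3.0000 - (-2.8)·3.0000 - (3.2)·3.0000) / (-8.6) = 0.2326
  δ = (11 - (-3)·3.0000 - (-4)·3.0000 - (-1)·3.0000) / (12) = 2.9167

0.2326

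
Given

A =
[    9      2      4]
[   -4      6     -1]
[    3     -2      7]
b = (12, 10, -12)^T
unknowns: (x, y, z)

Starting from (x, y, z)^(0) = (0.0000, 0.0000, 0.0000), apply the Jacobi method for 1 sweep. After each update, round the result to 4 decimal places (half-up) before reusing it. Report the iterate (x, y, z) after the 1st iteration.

Iteration 1:
  x = (12 - (2)·0.0000 - (4)·0.0000) / (9) = 1.3333
  y = (10 - (-4)·0.0000 - (-1)·0.0000) / (6) = 1.6667
  z = (-12 - (3)·0.0000 - (-2)·0.0000) / (7) = -1.7143

(1.3333, 1.6667, -1.7143)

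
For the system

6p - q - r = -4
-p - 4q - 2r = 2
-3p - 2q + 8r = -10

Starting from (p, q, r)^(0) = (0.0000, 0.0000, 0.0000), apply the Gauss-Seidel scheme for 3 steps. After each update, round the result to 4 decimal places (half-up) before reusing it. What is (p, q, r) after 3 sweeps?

(-0.8245, 0.4487, -1.4470)

Iteration 1:
  p = (-4 - (-1)·0.0000 - (-1)·0.0000) / (6) = -0.6667
  q = (2 - (-1)·-0.6667 - (-2)·0.0000) / (-4) = -0.3333
  r = (-10 - (-3)·-0.6667 - (-2)·-0.3333) / (8) = -1.5833
Iteration 2:
  p = (-4 - (-1)·-0.3333 - (-1)·-1.5833) / (6) = -0.9861
  q = (2 - (-1)·-0.9861 - (-2)·-1.5833) / (-4) = 0.5382
  r = (-10 - (-3)·-0.9861 - (-2)·0.5382) / (8) = -1.4852
Iteration 3:
  p = (-4 - (-1)·0.5382 - (-1)·-1.4852) / (6) = -0.8245
  q = (2 - (-1)·-0.8245 - (-2)·-1.4852) / (-4) = 0.4487
  r = (-10 - (-3)·-0.8245 - (-2)·0.4487) / (8) = -1.4470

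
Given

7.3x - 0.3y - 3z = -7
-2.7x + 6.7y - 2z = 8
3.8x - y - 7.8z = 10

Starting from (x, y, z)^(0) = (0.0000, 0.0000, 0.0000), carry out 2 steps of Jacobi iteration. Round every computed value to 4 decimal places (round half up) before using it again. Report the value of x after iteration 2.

-1.4367

Iteration 1:
  x = (-7 - (-0.3)·0.0000 - (-3)·0.0000) / (7.3) = -0.9589
  y = (8 - (-2.7)·0.0000 - (-2)·0.0000) / (6.7) = 1.1940
  z = (10 - (3.8)·0.0000 - (-1)·0.0000) / (-7.8) = -1.2821
Iteration 2:
  x = (-7 - (-0.3)·1.1940 - (-3)·-1.2821) / (7.3) = -1.4367
  y = (8 - (-2.7)·-0.9589 - (-2)·-1.2821) / (6.7) = 0.4249
  z = (10 - (3.8)·-0.9589 - (-1)·1.1940) / (-7.8) = -1.9023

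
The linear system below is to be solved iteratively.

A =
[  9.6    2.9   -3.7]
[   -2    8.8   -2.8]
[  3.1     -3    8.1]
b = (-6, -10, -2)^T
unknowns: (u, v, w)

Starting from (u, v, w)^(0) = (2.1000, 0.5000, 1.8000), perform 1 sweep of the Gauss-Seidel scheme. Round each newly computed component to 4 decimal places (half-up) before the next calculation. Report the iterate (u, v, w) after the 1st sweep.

(-0.0823, -0.5823, -0.4311)

Iteration 1:
  u = (-6 - (2.9)·0.5000 - (-3.7)·1.8000) / (9.6) = -0.0823
  v = (-10 - (-2)·-0.0823 - (-2.8)·1.8000) / (8.8) = -0.5823
  w = (-2 - (3.1)·-0.0823 - (-3)·-0.5823) / (8.1) = -0.4311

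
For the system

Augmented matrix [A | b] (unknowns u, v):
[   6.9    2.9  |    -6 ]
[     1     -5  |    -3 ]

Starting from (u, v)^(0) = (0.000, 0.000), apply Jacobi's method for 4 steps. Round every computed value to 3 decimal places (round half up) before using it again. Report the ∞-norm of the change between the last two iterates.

0.021

Iteration 1:
  u = (-6 - (2.9)·0.000) / (6.9) = -0.870
  v = (-3 - (1)·0.000) / (-5) = 0.600
Iteration 2:
  u = (-6 - (2.9)·0.600) / (6.9) = -1.122
  v = (-3 - (1)·-0.870) / (-5) = 0.426
Iteration 3:
  u = (-6 - (2.9)·0.426) / (6.9) = -1.049
  v = (-3 - (1)·-1.122) / (-5) = 0.376
Iteration 4:
  u = (-6 - (2.9)·0.376) / (6.9) = -1.028
  v = (-3 - (1)·-1.049) / (-5) = 0.390
Change: (0.021, 0.014) → max |·| = 0.021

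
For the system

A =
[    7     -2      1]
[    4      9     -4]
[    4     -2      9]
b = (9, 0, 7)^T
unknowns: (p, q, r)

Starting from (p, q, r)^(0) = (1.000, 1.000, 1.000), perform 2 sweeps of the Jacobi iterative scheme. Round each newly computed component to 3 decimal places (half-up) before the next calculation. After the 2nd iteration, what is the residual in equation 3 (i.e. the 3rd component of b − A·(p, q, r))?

Iteration 1:
  p = (9 - (-2)·1.000 - (1)·1.000) / (7) = 1.429
  q = (0 - (4)·1.000 - (-4)·1.000) / (9) = 0.000
  r = (7 - (4)·1.000 - (-2)·1.000) / (9) = 0.556
Iteration 2:
  p = (9 - (-2)·0.000 - (1)·0.556) / (7) = 1.206
  q = (0 - (4)·1.429 - (-4)·0.556) / (9) = -0.388
  r = (7 - (4)·1.429 - (-2)·0.000) / (9) = 0.143
Residual b − A·x = (-0.361, -0.760, 0.113)

0.113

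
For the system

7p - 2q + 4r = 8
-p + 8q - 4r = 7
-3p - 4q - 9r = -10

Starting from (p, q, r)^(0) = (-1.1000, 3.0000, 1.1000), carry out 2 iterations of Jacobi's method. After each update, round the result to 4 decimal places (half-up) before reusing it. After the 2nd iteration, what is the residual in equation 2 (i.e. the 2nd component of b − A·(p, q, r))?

Iteration 1:
  p = (8 - (-2)·3.0000 - (4)·1.1000) / (7) = 1.3714
  q = (7 - (-1)·-1.1000 - (-4)·1.1000) / (8) = 1.2875
  r = (-10 - (-3)·-1.1000 - (-4)·3.0000) / (-9) = 0.1444
Iteration 2:
  p = (8 - (-2)·1.2875 - (4)·0.1444) / (7) = 1.4282
  q = (7 - (-1)·1.3714 - (-4)·0.1444) / (8) = 1.1186
  r = (-10 - (-3)·1.3714 - (-4)·1.2875) / (-9) = 0.0818
Residual b − A·x = (-0.0874, -0.1934, -0.5048)

-0.1934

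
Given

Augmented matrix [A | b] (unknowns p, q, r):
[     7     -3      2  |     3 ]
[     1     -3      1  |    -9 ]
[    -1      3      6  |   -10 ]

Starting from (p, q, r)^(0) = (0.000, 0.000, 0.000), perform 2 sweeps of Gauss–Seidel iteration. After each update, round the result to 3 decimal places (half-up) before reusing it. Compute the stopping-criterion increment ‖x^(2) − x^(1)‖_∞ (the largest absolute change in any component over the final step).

Iteration 1:
  p = (3 - (-3)·0.000 - (2)·0.000) / (7) = 0.429
  q = (-9 - (1)·0.429 - (1)·0.000) / (-3) = 3.143
  r = (-10 - (-1)·0.429 - (3)·3.143) / (6) = -3.167
Iteration 2:
  p = (3 - (-3)·3.143 - (2)·-3.167) / (7) = 2.680
  q = (-9 - (1)·2.680 - (1)·-3.167) / (-3) = 2.838
  r = (-10 - (-1)·2.680 - (3)·2.838) / (6) = -2.639
Change: (2.251, -0.305, 0.528) → max |·| = 2.251

2.251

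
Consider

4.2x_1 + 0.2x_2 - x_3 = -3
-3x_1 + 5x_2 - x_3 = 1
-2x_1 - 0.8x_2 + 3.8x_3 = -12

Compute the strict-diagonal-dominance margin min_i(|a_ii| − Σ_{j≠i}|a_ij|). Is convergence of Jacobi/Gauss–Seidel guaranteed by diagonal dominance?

row 1: |4.2| − (0.2+1) = 3
row 2: |5| − (3+1) = 1
row 3: |3.8| − (2+0.8) = 1
minimum over rows = 1 → strictly diagonally dominant (convergence guaranteed)

1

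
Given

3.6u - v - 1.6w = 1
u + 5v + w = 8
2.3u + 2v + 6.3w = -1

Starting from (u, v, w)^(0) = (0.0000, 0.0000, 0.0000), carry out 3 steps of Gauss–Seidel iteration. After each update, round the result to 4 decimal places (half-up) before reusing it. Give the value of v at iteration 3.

Iteration 1:
  u = (1 - (-1)·0.0000 - (-1.6)·0.0000) / (3.6) = 0.2778
  v = (8 - (1)·0.2778 - (1)·0.0000) / (5) = 1.5444
  w = (-1 - (2.3)·0.2778 - (2)·1.5444) / (6.3) = -0.7504
Iteration 2:
  u = (1 - (-1)·1.5444 - (-1.6)·-0.7504) / (3.6) = 0.3733
  v = (8 - (1)·0.3733 - (1)·-0.7504) / (5) = 1.6754
  w = (-1 - (2.3)·0.3733 - (2)·1.6754) / (6.3) = -0.8269
Iteration 3:
  u = (1 - (-1)·1.6754 - (-1.6)·-0.8269) / (3.6) = 0.3757
  v = (8 - (1)·0.3757 - (1)·-0.8269) / (5) = 1.6902
  w = (-1 - (2.3)·0.3757 - (2)·1.6902) / (6.3) = -0.8325

1.6902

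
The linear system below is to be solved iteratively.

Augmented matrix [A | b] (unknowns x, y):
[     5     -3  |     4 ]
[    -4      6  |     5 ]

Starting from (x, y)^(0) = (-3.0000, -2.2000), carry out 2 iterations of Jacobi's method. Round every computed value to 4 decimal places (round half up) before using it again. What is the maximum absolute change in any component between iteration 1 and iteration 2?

Iteration 1:
  x = (4 - (-3)·-2.2000) / (5) = -0.5200
  y = (5 - (-4)·-3.0000) / (6) = -1.1667
Iteration 2:
  x = (4 - (-3)·-1.1667) / (5) = 0.1000
  y = (5 - (-4)·-0.5200) / (6) = 0.4867
Change: (0.6200, 1.6534) → max |·| = 1.6534

1.6534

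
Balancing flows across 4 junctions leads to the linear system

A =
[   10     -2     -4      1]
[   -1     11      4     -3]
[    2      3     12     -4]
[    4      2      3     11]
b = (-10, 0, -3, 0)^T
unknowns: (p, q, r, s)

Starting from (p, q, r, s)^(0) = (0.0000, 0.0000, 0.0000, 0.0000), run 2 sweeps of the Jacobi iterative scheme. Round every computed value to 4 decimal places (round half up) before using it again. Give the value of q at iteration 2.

0.0000

Iteration 1:
  p = (-10 - (-2)·0.0000 - (-4)·0.0000 - (1)·0.0000) / (10) = -1.0000
  q = (0 - (-1)·0.0000 - (4)·0.0000 - (-3)·0.0000) / (11) = 0.0000
  r = (-3 - (2)·0.0000 - (3)·0.0000 - (-4)·0.0000) / (12) = -0.2500
  s = (0 - (4)·0.0000 - (2)·0.0000 - (3)·0.0000) / (11) = 0.0000
Iteration 2:
  p = (-10 - (-2)·0.0000 - (-4)·-0.2500 - (1)·0.0000) / (10) = -1.1000
  q = (0 - (-1)·-1.0000 - (4)·-0.2500 - (-3)·0.0000) / (11) = 0.0000
  r = (-3 - (2)·-1.0000 - (3)·0.0000 - (-4)·0.0000) / (12) = -0.0833
  s = (0 - (4)·-1.0000 - (2)·0.0000 - (3)·-0.2500) / (11) = 0.4318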